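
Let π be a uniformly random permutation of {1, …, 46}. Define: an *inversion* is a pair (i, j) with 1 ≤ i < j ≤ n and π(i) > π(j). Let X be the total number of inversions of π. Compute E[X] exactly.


Write X = Σ X_I over the C(46, 2) = 1035 pairs i < j, with X_I the indicator of one inversion.
There are 1035 indicators.
For each fixed pair i < j, the values π(i) and π(j) are two distinct elements of {1, …, 46} in uniformly random order; by symmetry P[π(i) > π(j)] = 1/2.
By linearity: E[X] = 1035 · (1/2) = C(46, 2) · (1/2) = 1035/2 = 1035/2 ≈ 517.500.

E[X] = 1035/2 = 517.500.


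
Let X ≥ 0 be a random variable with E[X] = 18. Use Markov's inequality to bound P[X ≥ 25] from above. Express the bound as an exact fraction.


μ = E[X] = 18, a = 25.
Markov: P[X ≥ 25] ≤ μ/a = (18)/25 = 18/25.
Numerically: ≈ 0.720.
(Since a = 25 > μ = 18.000, the bound 18/25 is < 1 and informative.)

P[X ≥ 25] ≤ 18/25 ≈ 0.720.


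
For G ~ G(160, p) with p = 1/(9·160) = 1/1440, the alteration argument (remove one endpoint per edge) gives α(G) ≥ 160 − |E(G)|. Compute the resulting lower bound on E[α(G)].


E[|E(G)|] = C(160, 2)·p = 12720 · (1/1440) = 53/6.
E[α(G)] ≥ n − E[|E(G)|] = 160 − 53/6 = 907/6.
Numerically: ≈ 151.1667.
(This is only a lower bound; the true E[α(G)] may be larger.)

E[α(G)] ≥ 907/6 ≈ 151.1667.


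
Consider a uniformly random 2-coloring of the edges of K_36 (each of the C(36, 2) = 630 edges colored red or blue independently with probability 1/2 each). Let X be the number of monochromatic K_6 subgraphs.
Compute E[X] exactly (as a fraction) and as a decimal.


Let X = Σ_S X_S over the C(36, 6) = 1947792 subsets S of size 6, where X_S = 1 if the K_6 on S is monochromatic.
For a fixed S, the K_6 on S has C(6, 2) = 15 edges. P[all 15 edges red] = (1/2)^15, and likewise for blue, so P[monochromatic] = 2·(1/2)^15 = 2^{1 − 15} = 1/16384.
Summing: E[X] = C(36, 6) · 2^{1 − 15} = 1947792 · 1/16384 = 121737/1024.
Numerically: E[X] ≈ 118.8838.

E[X] = C(36,6)·2^(1−C(6,2)) = 121737/1024 ≈ 118.8838.


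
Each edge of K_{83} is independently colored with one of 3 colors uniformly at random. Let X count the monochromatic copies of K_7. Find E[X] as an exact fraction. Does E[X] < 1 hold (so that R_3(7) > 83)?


E[X] = C(83, 7) · 3^{1 − 21} = 4151918628 · 3^{−20} = 4151918628/3486784401.
As a reduced fraction: E[X] = 153774764/129140163 ≈ 1.191.
Is E[X] < 1? NO.
Since E[X] ≥ 1, the first-moment bound is inconclusive at n = 83; it does NOT by itself certify R_3(7) > 83.

E[X] = 153774764/129140163 ≈ 1.191; E[X] ≥ 1; first-moment method inconclusive here.


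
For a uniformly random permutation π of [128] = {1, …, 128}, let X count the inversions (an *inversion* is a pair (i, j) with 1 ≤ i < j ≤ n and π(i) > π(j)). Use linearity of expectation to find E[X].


Write X = Σ X_I over the C(128, 2) = 8128 pairs i < j, with X_I the indicator of one inversion.
There are 8128 indicators.
For each fixed pair i < j, the values π(i) and π(j) are two distinct elements of {1, …, 128} in uniformly random order; by symmetry P[π(i) > π(j)] = 1/2.
By linearity: E[X] = 8128 · (1/2) = C(128, 2) · (1/2) = 8128/2 = 4064 ≈ 4064.0000.

E[X] = 4064 = 4064.0000.


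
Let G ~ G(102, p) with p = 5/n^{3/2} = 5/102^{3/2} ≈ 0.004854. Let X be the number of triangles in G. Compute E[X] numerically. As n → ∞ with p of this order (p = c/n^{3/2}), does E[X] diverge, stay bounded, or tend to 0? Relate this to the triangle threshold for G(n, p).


Number of potential triangles: C(102, 3) = 171700.
Each occurs with probability p³ ≈ (0.004854)³ ≈ 1.143429e-07.
By linearity: E[X] = C(102, 3)·p³ ≈ 171700 · 1.143429e-07 ≈ 0.0196.
Since α = 3/2 > 1, p = c/n^{3/2} = o(1/n) is below the triangle threshold p ~ 1/n. Asymptotically E[X] ~ (c³/6)·n^{3(1−α)} = (5³/6)·n^{-1.5} → 0, so by Markov's inequality G has no triangles w.h.p.

E[X] ≈ 0.0196; in regime p = Θ(1/n^{3/2}) E[X] tends to 0 (below the triangle threshold p ~ 1/n).


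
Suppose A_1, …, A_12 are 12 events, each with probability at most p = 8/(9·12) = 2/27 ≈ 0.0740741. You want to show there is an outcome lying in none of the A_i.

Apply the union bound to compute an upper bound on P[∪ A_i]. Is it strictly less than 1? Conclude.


Union bound: P[∪_{i=1}^{12} A_i] ≤ Σ_i P[A_i] ≤ 12·p = 12·(2/27) = 8/9.
Numerically: 8/9 ≈ 0.8888889.
Is 8/9 < 1? YES.
Since P[∪ A_i] ≤ 8/9 < 1, the complement has P[∩ A_i^c] ≥ 1 − 8/9 = 1/9 > 0, so some outcome avoids every A_i.

12·p = 8/9 ≈ 0.8888889; existence CERTIFIED by the union bound.


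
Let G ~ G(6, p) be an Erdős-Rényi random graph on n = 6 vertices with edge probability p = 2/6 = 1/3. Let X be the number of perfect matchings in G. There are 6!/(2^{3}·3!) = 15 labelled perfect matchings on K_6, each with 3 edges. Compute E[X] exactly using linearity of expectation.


K_6 has 6!/(2^{3}·3!) = 15 labelled perfect matchings.
For each such perfect matching H, let X_H = 1 if all 3 edges of H are present in G. Then P[X_H = 1] = p^{3} = (1/3)^{3} = 1/27.
By linearity: E[X] = Σ_H E[X_H] = 15 · p^{3} = 15 · 1/27 = 5/9.
Numerically: E[X] ≈ 0.556.

E[X] = 15 · (1/3)^{3} = 5/9 ≈ 0.556.


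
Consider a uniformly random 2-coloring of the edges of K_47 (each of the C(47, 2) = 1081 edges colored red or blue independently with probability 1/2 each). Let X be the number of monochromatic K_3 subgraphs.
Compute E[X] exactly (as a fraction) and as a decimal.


Let X = Σ_S X_S over the C(47, 3) = 16215 subsets S of size 3, where X_S = 1 if the K_3 on S is monochromatic.
For a fixed S, the K_3 on S has C(3, 2) = 3 edges. P[all 3 edges red] = (1/2)^3, and likewise for blue, so P[monochromatic] = 2·(1/2)^3 = 2^{1 − 3} = 1/4.
By linearity: E[X] = C(47, 3) · 2^{1 − 3} = 16215 · 1/4 = 16215/4.
Numerically: E[X] ≈ 4053.75000.

E[X] = C(47,3)·2^(1−C(3,2)) = 16215/4 ≈ 4053.75000.


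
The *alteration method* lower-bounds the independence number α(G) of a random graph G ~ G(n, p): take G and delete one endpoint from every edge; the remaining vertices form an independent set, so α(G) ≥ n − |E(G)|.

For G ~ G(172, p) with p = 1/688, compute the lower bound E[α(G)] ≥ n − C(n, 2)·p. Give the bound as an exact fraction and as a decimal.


E[|E(G)|] = C(172, 2)·p = 14706 · (1/688) = 171/8.
E[α(G)] ≥ n − E[|E(G)|] = 172 − 171/8 = 1205/8.
Numerically: ≈ 150.625000.
(This is only a lower bound; the true E[α(G)] may be larger.)

E[α(G)] ≥ 1205/8 ≈ 150.625000.


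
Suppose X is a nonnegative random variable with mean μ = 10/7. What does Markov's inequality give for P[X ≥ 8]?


μ = E[X] = 10/7, a = 8.
Markov: P[X ≥ 8] ≤ μ/a = (10/7)/8 = 5/28.
Numerically: ≈ 0.179.
(Since a = 8 > μ = 1.429, the bound 5/28 is < 1 and informative.)

P[X ≥ 8] ≤ 5/28 ≈ 0.179.


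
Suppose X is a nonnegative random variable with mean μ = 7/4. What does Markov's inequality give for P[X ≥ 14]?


μ = E[X] = 7/4, a = 14.
Markov: P[X ≥ 14] ≤ μ/a = (7/4)/14 = 1/8.
Numerically: ≈ 0.1250.
(Since a = 14 > μ = 1.7500, the bound 1/8 is < 1 and informative.)

P[X ≥ 14] ≤ 1/8 ≈ 0.1250.


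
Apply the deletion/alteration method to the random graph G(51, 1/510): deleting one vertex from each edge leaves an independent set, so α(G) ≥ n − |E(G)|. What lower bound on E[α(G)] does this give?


E[|E(G)|] = C(51, 2)·p = 1275 · (1/510) = 5/2.
E[α(G)] ≥ n − E[|E(G)|] = 51 − 5/2 = 97/2.
Numerically: ≈ 48.5000.
(This is only a lower bound; the true E[α(G)] may be larger.)

E[α(G)] ≥ 97/2 ≈ 48.5000.


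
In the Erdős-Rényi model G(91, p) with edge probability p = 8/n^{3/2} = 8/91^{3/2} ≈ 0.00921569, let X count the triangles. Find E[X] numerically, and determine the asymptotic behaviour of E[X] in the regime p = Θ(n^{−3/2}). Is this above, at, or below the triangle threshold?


Number of potential triangles: C(91, 3) = 121485.
Each occurs with probability p³ ≈ (0.00921569)³ ≈ 7.82679025e-07.
By linearity: E[X] = C(91, 3)·p³ ≈ 121485 · 7.82679025e-07 ≈ 0.095084.
Since α = 3/2 > 1, p = c/n^{3/2} = o(1/n) is below the triangle threshold p ~ 1/n. Asymptotically E[X] ~ (c³/6)·n^{3(1−α)} = (8³/6)·n^{-1.5} → 0, so by Markov's inequality G has no triangles w.h.p.

E[X] ≈ 0.095084; in regime p = Θ(1/n^{3/2}) E[X] tends to 0 (below the triangle threshold p ~ 1/n).


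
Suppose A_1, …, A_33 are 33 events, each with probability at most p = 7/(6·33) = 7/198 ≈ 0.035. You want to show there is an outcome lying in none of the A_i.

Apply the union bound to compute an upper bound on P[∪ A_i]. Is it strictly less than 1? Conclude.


Union bound: P[∪_{i=1}^{33} A_i] ≤ Σ_i P[A_i] ≤ 33·p = 33·(7/198) = 7/6.
Numerically: 7/6 ≈ 1.167.
Is 7/6 < 1? NO.
Since the bound 7/6 is ≥ 1, the union bound is uninformative here; it does NOT by itself certify existence.

33·p = 7/6 ≈ 1.167; existence NOT certified by the union bound.


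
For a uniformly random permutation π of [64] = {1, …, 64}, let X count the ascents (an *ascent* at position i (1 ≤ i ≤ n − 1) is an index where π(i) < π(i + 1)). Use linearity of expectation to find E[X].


Write X = Σ X_I over i = 1, …, 63, with X_I the indicator of one ascent.
There are 63 indicators.
For each fixed i, the pair (π(i), π(i+1)) is a uniformly random ordered pair of distinct values from {1, …, 64}; by symmetry P[π(i) < π(i+1)] = 1/2.
By linearity: E[X] = 63 · (1/2) = (64 − 1) · (1/2) = 63/2 ≈ 31.50000.

E[X] = 63/2 = 31.50000.


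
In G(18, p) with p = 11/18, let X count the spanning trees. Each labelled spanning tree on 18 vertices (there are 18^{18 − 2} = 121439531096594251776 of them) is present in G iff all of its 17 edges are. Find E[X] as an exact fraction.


K_18 has 18^{18 − 2} = 121439531096594251776 labelled spanning trees.
For each such spanning tree H, let X_H = 1 if all 17 edges of H are present in G. Then P[X_H = 1] = p^{17} = (11/18)^{17} = 505447028499293771/2185911559738696531968.
By linearity of expectation: E[X] = Σ_H E[X_H] = 121439531096594251776 · p^{17} = 121439531096594251776 · 505447028499293771/2185911559738696531968 = 505447028499293771/18.
Numerically: E[X] ≈ 2.81e+16.

E[X] = 121439531096594251776 · (11/18)^{17} = 505447028499293771/18 ≈ 2.81e+16.


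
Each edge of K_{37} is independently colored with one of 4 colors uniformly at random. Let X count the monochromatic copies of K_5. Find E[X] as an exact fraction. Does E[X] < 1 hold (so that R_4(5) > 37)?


E[X] = C(37, 5) · 4^{1 − 10} = 435897 · 4^{−9} = 435897/262144.
As a reduced fraction: E[X] = 435897/262144 ≈ 1.663.
Is E[X] < 1? NO.
Since E[X] ≥ 1, the first-moment bound is inconclusive at n = 37; it does NOT by itself certify R_4(5) > 37.

E[X] = 435897/262144 ≈ 1.663; E[X] ≥ 1; first-moment method inconclusive here.


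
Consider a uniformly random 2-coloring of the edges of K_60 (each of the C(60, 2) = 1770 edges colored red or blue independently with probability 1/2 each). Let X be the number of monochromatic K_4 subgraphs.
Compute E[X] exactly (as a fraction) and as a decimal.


Let X = Σ_S X_S over the C(60, 4) = 487635 subsets S of size 4, where X_S = 1 if the K_4 on S is monochromatic.
For a fixed S, the K_4 on S has C(4, 2) = 6 edges. P[all 6 edges red] = (1/2)^6, and likewise for blue, so P[monochromatic] = 2·(1/2)^6 = 2^{1 − 6} = 1/32.
By linearity: E[X] = C(60, 4) · 2^{1 − 6} = 487635 · 1/32 = 487635/32.
Numerically: E[X] ≈ 15238.594.

E[X] = C(60,4)·2^(1−C(4,2)) = 487635/32 ≈ 15238.594.


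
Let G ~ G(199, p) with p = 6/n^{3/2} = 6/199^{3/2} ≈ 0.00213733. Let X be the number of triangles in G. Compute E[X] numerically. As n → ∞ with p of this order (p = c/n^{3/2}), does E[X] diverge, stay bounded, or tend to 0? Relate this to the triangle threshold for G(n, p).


Number of potential triangles: C(199, 3) = 1293699.
Each occurs with probability p³ ≈ (0.00213733)³ ≈ 9.76371080e-09.
By linearity: E[X] = C(199, 3)·p³ ≈ 1293699 · 9.76371080e-09 ≈ 0.012631.
Since α = 3/2 > 1, p = c/n^{3/2} = o(1/n) is below the triangle threshold p ~ 1/n. Asymptotically E[X] ~ (c³/6)·n^{3(1−α)} = (6³/6)·n^{-1.5} → 0, so by Markov's inequality G has no triangles w.h.p.

E[X] ≈ 0.012631; in regime p = Θ(1/n^{3/2}) E[X] tends to 0 (below the triangle threshold p ~ 1/n).


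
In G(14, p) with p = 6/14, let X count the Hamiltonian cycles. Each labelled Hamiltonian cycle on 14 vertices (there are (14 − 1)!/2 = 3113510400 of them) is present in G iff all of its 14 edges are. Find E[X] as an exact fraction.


K_14 has (14 − 1)!/2 = 3113510400 labelled Hamiltonian cycles.
For each such Hamiltonian cycle H, let X_H = 1 if all 14 edges of H are present in G. Then P[X_H = 1] = p^{14} = (3/7)^{14} = 4782969/678223072849.
By linearity of expectation: E[X] = Σ_H E[X_H] = 3113510400 · p^{14} = 3113510400 · 4782969/678223072849 = 2127403389196800/96889010407.
Numerically: E[X] ≈ 21957.1.

E[X] = 3113510400 · (3/7)^{14} = 2127403389196800/96889010407 ≈ 21957.1.


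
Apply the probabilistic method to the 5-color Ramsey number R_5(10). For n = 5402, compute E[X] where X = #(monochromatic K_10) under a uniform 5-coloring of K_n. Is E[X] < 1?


E[X] = C(5402, 10) · 5^{1 − 45} = 5783128765113072203495407534935 · 5^{−44} = 5783128765113072203495407534935/5684341886080801486968994140625.
As a reduced fraction: E[X] = 1156625753022614440699081506987/1136868377216160297393798828125 ≈ 1.01738.
Is E[X] < 1? NO.
Since E[X] ≥ 1, the first-moment bound is inconclusive at n = 5402; it does NOT by itself certify R_5(10) > 5402.

E[X] = 1156625753022614440699081506987/1136868377216160297393798828125 ≈ 1.01738; E[X] ≥ 1; first-moment method inconclusive here.


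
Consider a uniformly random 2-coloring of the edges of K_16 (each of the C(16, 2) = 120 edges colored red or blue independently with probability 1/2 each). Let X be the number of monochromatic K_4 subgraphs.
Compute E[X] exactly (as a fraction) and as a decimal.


Let X = Σ_S X_S over the C(16, 4) = 1820 subsets S of size 4, where X_S = 1 if the K_4 on S is monochromatic.
For a fixed S, the K_4 on S has C(4, 2) = 6 edges. P[all 6 edges red] = (1/2)^6, and likewise for blue, so P[monochromatic] = 2·(1/2)^6 = 2^{1 − 6} = 1/32.
By linearity of expectation: E[X] = C(16, 4) · 2^{1 − 6} = 1820 · 1/32 = 455/8.
Numerically: E[X] ≈ 56.8750.

E[X] = C(16,4)·2^(1−C(4,2)) = 455/8 ≈ 56.8750.


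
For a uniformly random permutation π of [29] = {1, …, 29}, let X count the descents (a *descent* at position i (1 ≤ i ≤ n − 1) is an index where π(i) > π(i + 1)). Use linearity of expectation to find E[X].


Write X = Σ X_I over i = 1, …, 28, with X_I the indicator of one descent.
There are 28 indicators.
For each fixed i, the pair (π(i), π(i+1)) is a uniformly random ordered pair of distinct values from {1, …, 29}; by symmetry P[π(i) > π(i+1)] = 1/2.
By linearity: E[X] = 28 · (1/2) = (29 − 1) · (1/2) = 14 ≈ 14.00000.

E[X] = 14 = 14.00000.


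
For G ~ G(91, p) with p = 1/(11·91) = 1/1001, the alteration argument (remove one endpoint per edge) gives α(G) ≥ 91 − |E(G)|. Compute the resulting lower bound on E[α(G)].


E[|E(G)|] = C(91, 2)·p = 4095 · (1/1001) = 45/11.
E[α(G)] ≥ n − E[|E(G)|] = 91 − 45/11 = 956/11.
Numerically: ≈ 86.90909.
(This is only a lower bound; the true E[α(G)] may be larger.)

E[α(G)] ≥ 956/11 ≈ 86.90909.


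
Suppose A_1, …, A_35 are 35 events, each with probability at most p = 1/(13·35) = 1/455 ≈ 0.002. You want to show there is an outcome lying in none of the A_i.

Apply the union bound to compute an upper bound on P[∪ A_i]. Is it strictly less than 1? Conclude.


Union bound: P[∪_{i=1}^{35} A_i] ≤ Σ_i P[A_i] ≤ 35·p = 35·(1/455) = 1/13.
Numerically: 1/13 ≈ 0.077.
Is 1/13 < 1? YES.
Since P[∪ A_i] ≤ 1/13 < 1, the complement has P[∩ A_i^c] ≥ 1 − 1/13 = 12/13 > 0, so some outcome avoids every A_i.

35·p = 1/13 ≈ 0.077; existence CERTIFIED by the union bound.


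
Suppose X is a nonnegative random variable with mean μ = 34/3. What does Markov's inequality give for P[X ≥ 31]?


μ = E[X] = 34/3, a = 31.
Markov: P[X ≥ 31] ≤ μ/a = (34/3)/31 = 34/93.
Numerically: ≈ 0.36559.
(Since a = 31 > μ = 11.33333, the bound 34/93 is < 1 and informative.)

P[X ≥ 31] ≤ 34/93 ≈ 0.36559.


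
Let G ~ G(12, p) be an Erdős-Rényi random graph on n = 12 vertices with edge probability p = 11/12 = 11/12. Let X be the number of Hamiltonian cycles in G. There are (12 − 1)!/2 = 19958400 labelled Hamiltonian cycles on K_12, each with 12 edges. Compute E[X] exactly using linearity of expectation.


K_12 has (12 − 1)!/2 = 19958400 labelled Hamiltonian cycles.
For each such Hamiltonian cycle H, let X_H = 1 if all 12 edges of H are present in G. Then P[X_H = 1] = p^{12} = (11/12)^{12} = 3138428376721/8916100448256.
Summing the indicators: E[X] = Σ_H E[X_H] = 19958400 · p^{12} = 19958400 · 3138428376721/8916100448256 = 6041474625187925/859963392.
Numerically: E[X] ≈ 7.025e+06.

E[X] = 19958400 · (11/12)^{12} = 6041474625187925/859963392 ≈ 7.025e+06.


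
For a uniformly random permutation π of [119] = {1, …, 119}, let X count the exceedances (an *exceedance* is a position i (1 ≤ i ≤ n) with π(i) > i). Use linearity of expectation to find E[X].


Write X = Σ_{i=1}^{119} X_i, where X_i = 1_{π(i) > i}.
For each fixed i, π(i) is uniform over {1, …, 119} (marginal of a uniform permutation), so P[π(i) > i] = (n − i)/n. Summing: Σ_{i=1}^{119} (n − i)/n = (0 + 1 + … + 118)/119 = 119(119 − 1)/(2·119) = (119 − 1)/2.
Hence E[X] = Σ_{i=1}^{119} (119 − i)/119 = 59 ≈ 59.000.

E[X] = 59 = 59.000.


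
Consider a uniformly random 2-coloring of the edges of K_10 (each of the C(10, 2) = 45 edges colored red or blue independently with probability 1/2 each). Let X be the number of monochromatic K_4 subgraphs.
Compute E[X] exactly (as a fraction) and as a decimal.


Let X = Σ_S X_S over the C(10, 4) = 210 subsets S of size 4, where X_S = 1 if the K_4 on S is monochromatic.
For a fixed S, the K_4 on S has C(4, 2) = 6 edges. P[all 6 edges red] = (1/2)^6, and likewise for blue, so P[monochromatic] = 2·(1/2)^6 = 2^{1 − 6} = 1/32.
By linearity of expectation: E[X] = C(10, 4) · 2^{1 − 6} = 210 · 1/32 = 105/16.
Numerically: E[X] ≈ 6.56250.

E[X] = C(10,4)·2^(1−C(4,2)) = 105/16 ≈ 6.56250.


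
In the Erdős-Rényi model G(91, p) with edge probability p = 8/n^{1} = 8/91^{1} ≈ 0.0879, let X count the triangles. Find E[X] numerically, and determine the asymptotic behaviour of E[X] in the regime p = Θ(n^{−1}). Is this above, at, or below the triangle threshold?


Number of potential triangles: C(91, 3) = 121485.
Each occurs with probability p³ ≈ (0.0879)³ ≈ 6.79432e-04.
By linearity: E[X] = C(91, 3)·p³ ≈ 121485 · 6.79432e-04 ≈ 82.541.
Here α = 1, so p = 8/n is exactly at the triangle threshold p ~ 1/n. Asymptotically E[X] → c³/6 = 8³/6 = 256/3 ≈ 85.333, a bounded constant. In this regime the triangle count is asymptotically Poisson(c³/6).

E[X] ≈ 82.541; in regime p = Θ(1/n^{1}) E[X] stays bounded (at the triangle threshold p ~ 1/n).


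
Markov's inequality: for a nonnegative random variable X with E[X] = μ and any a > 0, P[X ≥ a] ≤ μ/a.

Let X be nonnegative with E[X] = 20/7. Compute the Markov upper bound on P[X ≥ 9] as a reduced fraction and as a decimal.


μ = E[X] = 20/7, a = 9.
Markov: P[X ≥ 9] ≤ μ/a = (20/7)/9 = 20/63.
Numerically: ≈ 0.3175.
(Since a = 9 > μ = 2.8571, the bound 20/63 is < 1 and informative.)

P[X ≥ 9] ≤ 20/63 ≈ 0.3175.


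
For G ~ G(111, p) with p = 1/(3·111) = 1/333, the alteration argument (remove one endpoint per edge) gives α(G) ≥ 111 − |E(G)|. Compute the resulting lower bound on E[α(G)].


E[|E(G)|] = C(111, 2)·p = 6105 · (1/333) = 55/3.
E[α(G)] ≥ n − E[|E(G)|] = 111 − 55/3 = 278/3.
Numerically: ≈ 92.666667.
(This is only a lower bound; the true E[α(G)] may be larger.)

E[α(G)] ≥ 278/3 ≈ 92.666667.


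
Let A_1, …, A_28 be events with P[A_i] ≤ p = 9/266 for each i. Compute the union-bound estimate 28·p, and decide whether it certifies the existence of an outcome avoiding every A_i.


Union bound: P[∪_{i=1}^{28} A_i] ≤ Σ_i P[A_i] ≤ 28·p = 28·(9/266) = 18/19.
Numerically: 18/19 ≈ 0.9473684.
Is 18/19 < 1? YES.
Since P[∪ A_i] ≤ 18/19 < 1, the complement has P[∩ A_i^c] ≥ 1 − 18/19 = 1/19 > 0, so some outcome avoids every A_i.

28·p = 18/19 ≈ 0.9473684; existence CERTIFIED by the union bound.


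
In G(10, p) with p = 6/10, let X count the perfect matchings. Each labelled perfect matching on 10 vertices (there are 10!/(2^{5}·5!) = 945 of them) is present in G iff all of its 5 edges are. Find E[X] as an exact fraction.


K_10 has 10!/(2^{5}·5!) = 945 labelled perfect matchings.
For each such perfect matching H, let X_H = 1 if all 5 edges of H are present in G. Then P[X_H = 1] = p^{5} = (3/5)^{5} = 243/3125.
By linearity of expectation: E[X] = Σ_H E[X_H] = 945 · p^{5} = 945 · 243/3125 = 45927/625.
Numerically: E[X] ≈ 73.48.

E[X] = 945 · (3/5)^{5} = 45927/625 ≈ 73.48.


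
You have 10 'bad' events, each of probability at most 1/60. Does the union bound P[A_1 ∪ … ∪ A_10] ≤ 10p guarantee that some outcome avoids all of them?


Union bound: P[∪_{i=1}^{10} A_i] ≤ Σ_i P[A_i] ≤ 10·p = 10·(1/60) = 1/6.
Numerically: 1/6 ≈ 0.1667.
Is 1/6 < 1? YES.
Since P[∪ A_i] ≤ 1/6 < 1, the complement has P[∩ A_i^c] ≥ 1 − 1/6 = 5/6 > 0, so some outcome avoids every A_i.

10·p = 1/6 ≈ 0.1667; existence CERTIFIED by the union bound.


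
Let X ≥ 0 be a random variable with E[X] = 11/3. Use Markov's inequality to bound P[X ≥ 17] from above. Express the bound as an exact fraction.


μ = E[X] = 11/3, a = 17.
Markov: P[X ≥ 17] ≤ μ/a = (11/3)/17 = 11/51.
Numerically: ≈ 0.2157.
(Since a = 17 > μ = 3.6667, the bound 11/51 is < 1 and informative.)

P[X ≥ 17] ≤ 11/51 ≈ 0.2157.


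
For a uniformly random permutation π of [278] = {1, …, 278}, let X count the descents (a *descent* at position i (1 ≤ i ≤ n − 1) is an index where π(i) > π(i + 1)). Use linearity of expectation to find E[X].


Write X = Σ X_I over i = 1, …, 277, with X_I the indicator of one descent.
There are 277 indicators.
For each fixed i, the pair (π(i), π(i+1)) is a uniformly random ordered pair of distinct values from {1, …, 278}; by symmetry P[π(i) > π(i+1)] = 1/2.
By linearity: E[X] = 277 · (1/2) = (278 − 1) · (1/2) = 277/2 ≈ 138.500000.

E[X] = 277/2 = 138.500000.


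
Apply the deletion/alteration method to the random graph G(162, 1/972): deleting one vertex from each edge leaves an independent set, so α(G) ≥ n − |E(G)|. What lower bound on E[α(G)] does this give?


E[|E(G)|] = C(162, 2)·p = 13041 · (1/972) = 161/12.
E[α(G)] ≥ n − E[|E(G)|] = 162 − 161/12 = 1783/12.
Numerically: ≈ 148.583333.
(This is only a lower bound; the true E[α(G)] may be larger.)

E[α(G)] ≥ 1783/12 ≈ 148.583333.


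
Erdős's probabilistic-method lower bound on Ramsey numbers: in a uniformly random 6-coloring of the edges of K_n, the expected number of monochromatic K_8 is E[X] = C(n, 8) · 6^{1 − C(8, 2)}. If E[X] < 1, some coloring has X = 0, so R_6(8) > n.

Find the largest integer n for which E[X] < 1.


We need C(n, 8) · 6^{1 − 28} < 1, i.e. C(n, 8) < 6^{28 − 1} = 1023490369077469249536.
Check values of n near the boundary:
  n = 1592: C(1592, 8) = 1005480414540892933435; 1005480414540892933435 < 1023490369077469249536? YES
  n = 1593: C(1593, 8) = 1010555394551193970323; 1010555394551193970323 < 1023490369077469249536? YES
  n = 1594: C(1594, 8) = 1015652773590544255167; 1015652773590544255167 < 1023490369077469249536? YES
  n = 1595: C(1595, 8) = 1020772636343363633895; 1020772636343363633895 < 1023490369077469249536? YES
  n = 1596: C(1596, 8) = 1025915067760710553965; 1025915067760710553965 < 1023490369077469249536? NO
  n = 1597: C(1597, 8) = 1031080153060953275445; 1031080153060953275445 < 1023490369077469249536? NO
  n = 1598: C(1598, 8) = 1036267977730442348529; 1036267977730442348529 < 1023490369077469249536? NO
The largest n with C(n, 8) < 1023490369077469249536 is n = 1595 (where E[X] = 113419181815929292655/113721152119718805504 ≈ 0.997). Hence R_6(8) > 1595, i.e. R_6(8) ≥ 1596.

Largest n = 1595; hence R_6(8) > 1595.


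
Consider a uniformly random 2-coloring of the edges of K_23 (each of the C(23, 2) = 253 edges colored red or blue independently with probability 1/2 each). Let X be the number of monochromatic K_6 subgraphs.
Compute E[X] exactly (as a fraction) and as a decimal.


Let X = Σ_S X_S over the C(23, 6) = 100947 subsets S of size 6, where X_S = 1 if the K_6 on S is monochromatic.
For a fixed S, the K_6 on S has C(6, 2) = 15 edges. P[all 15 edges red] = (1/2)^15, and likewise for blue, so P[monochromatic] = 2·(1/2)^15 = 2^{1 − 15} = 1/16384.
By linearity of expectation: E[X] = C(23, 6) · 2^{1 − 15} = 100947 · 1/16384 = 100947/16384.
Numerically: E[X] ≈ 6.1613.

E[X] = C(23,6)·2^(1−C(6,2)) = 100947/16384 ≈ 6.1613.


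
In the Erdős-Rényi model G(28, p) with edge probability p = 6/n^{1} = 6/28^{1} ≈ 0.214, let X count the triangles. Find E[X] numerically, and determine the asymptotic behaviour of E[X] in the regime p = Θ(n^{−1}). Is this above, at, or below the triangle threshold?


Number of potential triangles: C(28, 3) = 3276.
Each occurs with probability p³ ≈ (0.214)³ ≈ 9.83965e-03.
By linearity: E[X] = C(28, 3)·p³ ≈ 3276 · 9.83965e-03 ≈ 32.235.
Here α = 1, so p = 6/n is exactly at the triangle threshold p ~ 1/n. Asymptotically E[X] → c³/6 = 6³/6 = 36 ≈ 36.000, a bounded constant. In this regime the triangle count is asymptotically Poisson(c³/6).

E[X] ≈ 32.235; in regime p = Θ(1/n^{1}) E[X] stays bounded (at the triangle threshold p ~ 1/n).


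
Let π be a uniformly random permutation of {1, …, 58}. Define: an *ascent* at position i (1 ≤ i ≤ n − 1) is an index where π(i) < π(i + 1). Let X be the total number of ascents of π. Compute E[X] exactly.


Write X = Σ X_I over i = 1, …, 57, with X_I the indicator of one ascent.
There are 57 indicators.
For each fixed i, the pair (π(i), π(i+1)) is a uniformly random ordered pair of distinct values from {1, …, 58}; by symmetry P[π(i) < π(i+1)] = 1/2.
By linearity: E[X] = 57 · (1/2) = (58 − 1) · (1/2) = 57/2 ≈ 28.500000.

E[X] = 57/2 = 28.500000.


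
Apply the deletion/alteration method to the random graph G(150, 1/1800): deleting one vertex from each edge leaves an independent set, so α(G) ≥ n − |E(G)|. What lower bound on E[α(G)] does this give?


E[|E(G)|] = C(150, 2)·p = 11175 · (1/1800) = 149/24.
E[α(G)] ≥ n − E[|E(G)|] = 150 − 149/24 = 3451/24.
Numerically: ≈ 143.792.
(This is only a lower bound; the true E[α(G)] may be larger.)

E[α(G)] ≥ 3451/24 ≈ 143.792.


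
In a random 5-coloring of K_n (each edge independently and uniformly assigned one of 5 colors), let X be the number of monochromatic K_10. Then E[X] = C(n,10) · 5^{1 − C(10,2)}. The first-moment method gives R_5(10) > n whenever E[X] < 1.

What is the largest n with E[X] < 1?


We need C(n, 10) · 5^{1 − 45} < 1, i.e. C(n, 10) < 5^{45 − 1} = 5684341886080801486968994140625.
Check values of n near the boundary:
  n = 5391: C(5391, 10) = 5666344714787188828795213697883; 5666344714787188828795213697883 < 5684341886080801486968994140625? YES
  n = 5392: C(5392, 10) = 5676873040158402483252283957448; 5676873040158402483252283957448 < 5684341886080801486968994140625? YES
  n = 5393: C(5393, 10) = 5687418968154238267170642278008; 5687418968154238267170642278008 < 5684341886080801486968994140625? NO
  n = 5394: C(5394, 10) = 5697982524930156243149785372878; 5697982524930156243149785372878 < 5684341886080801486968994140625? NO
  n = 5395: C(5395, 10) = 5708563736675616143322765475706; 5708563736675616143322765475706 < 5684341886080801486968994140625? NO
The largest n with C(n, 10) < 5684341886080801486968994140625 is n = 5392 (where E[X] = 5676873040158402483252283957448/5684341886080801486968994140625 ≈ 0.9987). Hence R_5(10) > 5392, i.e. R_5(10) ≥ 5393.

Largest n = 5392; hence R_5(10) > 5392.


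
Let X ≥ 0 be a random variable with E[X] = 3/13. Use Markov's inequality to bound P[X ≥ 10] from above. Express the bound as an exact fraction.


μ = E[X] = 3/13, a = 10.
Markov: P[X ≥ 10] ≤ μ/a = (3/13)/10 = 3/130.
Numerically: ≈ 0.0231.
(Since a = 10 > μ = 0.2308, the bound 3/130 is < 1 and informative.)

P[X ≥ 10] ≤ 3/130 ≈ 0.0231.


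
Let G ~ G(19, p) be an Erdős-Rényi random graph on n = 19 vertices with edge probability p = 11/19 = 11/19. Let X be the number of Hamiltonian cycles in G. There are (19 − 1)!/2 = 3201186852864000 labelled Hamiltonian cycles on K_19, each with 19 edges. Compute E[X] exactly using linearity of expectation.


K_19 has (19 − 1)!/2 = 3201186852864000 labelled Hamiltonian cycles.
For each such Hamiltonian cycle H, let X_H = 1 if all 19 edges of H are present in G. Then P[X_H = 1] = p^{19} = (11/19)^{19} = 61159090448414546291/1978419655660313589123979.
By linearity of expectation: E[X] = Σ_H E[X_H] = 3201186852864000 · p^{19} = 3201186852864000 · 61159090448414546291/1978419655660313589123979 = 195781676276584883979724733927424000/1978419655660313589123979.
Numerically: E[X] ≈ 9.9e+10.

E[X] = 3201186852864000 · (11/19)^{19} = 195781676276584883979724733927424000/1978419655660313589123979 ≈ 9.9e+10.


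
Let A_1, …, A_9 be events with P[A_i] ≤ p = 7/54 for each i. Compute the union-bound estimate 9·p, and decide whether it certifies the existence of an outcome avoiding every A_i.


Union bound: P[∪_{i=1}^{9} A_i] ≤ Σ_i P[A_i] ≤ 9·p = 9·(7/54) = 7/6.
Numerically: 7/6 ≈ 1.166667.
Is 7/6 < 1? NO.
Since the bound 7/6 is ≥ 1, the union bound is uninformative here; it does NOT by itself certify existence.

9·p = 7/6 ≈ 1.166667; existence NOT certified by the union bound.


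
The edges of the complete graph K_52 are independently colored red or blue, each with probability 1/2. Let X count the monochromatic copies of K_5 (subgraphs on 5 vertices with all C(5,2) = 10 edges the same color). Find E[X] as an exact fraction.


Let X = Σ_S X_S over the C(52, 5) = 2598960 subsets S of size 5, where X_S = 1 if the K_5 on S is monochromatic.
For a fixed S, the K_5 on S has C(5, 2) = 10 edges. P[all 10 edges red] = (1/2)^10, and likewise for blue, so P[monochromatic] = 2·(1/2)^10 = 2^{1 − 10} = 1/512.
By linearity: E[X] = C(52, 5) · 2^{1 − 10} = 2598960 · 1/512 = 162435/32.
Numerically: E[X] ≈ 5076.093750.

E[X] = C(52,5)·2^(1−C(5,2)) = 162435/32 ≈ 5076.093750.


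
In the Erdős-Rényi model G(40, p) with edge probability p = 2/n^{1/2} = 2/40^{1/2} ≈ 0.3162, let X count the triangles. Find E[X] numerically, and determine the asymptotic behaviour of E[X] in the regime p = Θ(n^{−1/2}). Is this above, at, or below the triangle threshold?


Number of potential triangles: C(40, 3) = 9880.
Each occurs with probability p³ ≈ (0.3162)³ ≈ 3.162278e-02.
By linearity: E[X] = C(40, 3)·p³ ≈ 9880 · 3.162278e-02 ≈ 312.4330.
Since α = 1/2 < 1, p = c/n^{1/2} ≫ 1/n is above the triangle threshold p ~ 1/n. Asymptotically E[X] ~ (c³/6)·n^{3(1−α)} = (2³/6)·n^{1.5} → ∞; triangles are abundant w.h.p.

E[X] ≈ 312.4330; in regime p = Θ(1/n^{1/2}) E[X] diverges (above the triangle threshold p ~ 1/n).


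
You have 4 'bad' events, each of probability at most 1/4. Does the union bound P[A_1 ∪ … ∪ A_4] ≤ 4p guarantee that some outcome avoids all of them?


Union bound: P[∪_{i=1}^{4} A_i] ≤ Σ_i P[A_i] ≤ 4·p = 4·(1/4) = 1.
Numerically: 1 ≈ 1.0000000.
Is 1 < 1? NO.
Since the bound 1 is ≥ 1, the union bound is uninformative here; it does NOT by itself certify existence.

4·p = 1 ≈ 1.0000000; existence NOT certified by the union bound.


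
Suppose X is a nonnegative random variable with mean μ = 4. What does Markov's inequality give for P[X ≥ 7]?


μ = E[X] = 4, a = 7.
Markov: P[X ≥ 7] ≤ μ/a = (4)/7 = 4/7.
Numerically: ≈ 0.571429.
(Since a = 7 > μ = 4.000000, the bound 4/7 is < 1 and informative.)

P[X ≥ 7] ≤ 4/7 ≈ 0.571429.


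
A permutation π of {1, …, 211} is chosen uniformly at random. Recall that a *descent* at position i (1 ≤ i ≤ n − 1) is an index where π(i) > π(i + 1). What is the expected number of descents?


Write X = Σ X_I over i = 1, …, 210, with X_I the indicator of one descent.
There are 210 indicators.
For each fixed i, the pair (π(i), π(i+1)) is a uniformly random ordered pair of distinct values from {1, …, 211}; by symmetry P[π(i) > π(i+1)] = 1/2.
By linearity: E[X] = 210 · (1/2) = (211 − 1) · (1/2) = 105 ≈ 105.0000.

E[X] = 105 = 105.0000.


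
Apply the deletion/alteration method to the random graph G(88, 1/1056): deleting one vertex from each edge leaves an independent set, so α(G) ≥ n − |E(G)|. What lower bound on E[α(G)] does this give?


E[|E(G)|] = C(88, 2)·p = 3828 · (1/1056) = 29/8.
E[α(G)] ≥ n − E[|E(G)|] = 88 − 29/8 = 675/8.
Numerically: ≈ 84.3750.
(This is only a lower bound; the true E[α(G)] may be larger.)

E[α(G)] ≥ 675/8 ≈ 84.3750.


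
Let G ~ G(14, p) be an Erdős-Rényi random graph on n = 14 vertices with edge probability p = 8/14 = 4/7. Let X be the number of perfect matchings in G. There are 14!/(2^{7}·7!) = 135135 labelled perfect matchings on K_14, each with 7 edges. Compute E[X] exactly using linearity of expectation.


K_14 has 14!/(2^{7}·7!) = 135135 labelled perfect matchings.
For each such perfect matching H, let X_H = 1 if all 7 edges of H are present in G. Then P[X_H = 1] = p^{7} = (4/7)^{7} = 16384/823543.
By linearity: E[X] = Σ_H E[X_H] = 135135 · p^{7} = 135135 · 16384/823543 = 316293120/117649.
Numerically: E[X] ≈ 2688.4.

E[X] = 135135 · (4/7)^{7} = 316293120/117649 ≈ 2688.4.


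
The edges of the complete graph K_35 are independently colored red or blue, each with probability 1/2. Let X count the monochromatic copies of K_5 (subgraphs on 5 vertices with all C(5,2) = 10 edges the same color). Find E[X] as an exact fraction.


Let X = Σ_S X_S over the C(35, 5) = 324632 subsets S of size 5, where X_S = 1 if the K_5 on S is monochromatic.
For a fixed S, the K_5 on S has C(5, 2) = 10 edges. P[all 10 edges red] = (1/2)^10, and likewise for blue, so P[monochromatic] = 2·(1/2)^10 = 2^{1 − 10} = 1/512.
Summing: E[X] = C(35, 5) · 2^{1 − 10} = 324632 · 1/512 = 40579/64.
Numerically: E[X] ≈ 634.04688.

E[X] = C(35,5)·2^(1−C(5,2)) = 40579/64 ≈ 634.04688.


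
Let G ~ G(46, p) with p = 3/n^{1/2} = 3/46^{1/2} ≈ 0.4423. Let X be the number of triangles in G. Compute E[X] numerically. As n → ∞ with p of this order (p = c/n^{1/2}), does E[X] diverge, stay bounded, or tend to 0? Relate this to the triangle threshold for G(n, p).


Number of potential triangles: C(46, 3) = 15180.
Each occurs with probability p³ ≈ (0.4423)³ ≈ 8.654202e-02.
By linearity: E[X] = C(46, 3)·p³ ≈ 15180 · 8.654202e-02 ≈ 1313.7078.
Since α = 1/2 < 1, p = c/n^{1/2} ≫ 1/n is above the triangle threshold p ~ 1/n. Asymptotically E[X] ~ (c³/6)·n^{3(1−α)} = (3³/6)·n^{1.5} → ∞; triangles are abundant w.h.p.

E[X] ≈ 1313.7078; in regime p = Θ(1/n^{1/2}) E[X] diverges (above the triangle threshold p ~ 1/n).


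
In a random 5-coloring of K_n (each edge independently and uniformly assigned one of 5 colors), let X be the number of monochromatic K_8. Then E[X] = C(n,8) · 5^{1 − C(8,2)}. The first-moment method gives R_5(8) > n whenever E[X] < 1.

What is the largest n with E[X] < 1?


We need C(n, 8) · 5^{1 − 28} < 1, i.e. C(n, 8) < 5^{28 − 1} = 7450580596923828125.
Check values of n near the boundary:
  n = 858: C(858, 8) = 7049584530256467771; 7049584530256467771 < 7450580596923828125? YES
  n = 859: C(859, 8) = 7115855595170747139; 7115855595170747139 < 7450580596923828125? YES
  n = 860: C(860, 8) = 7182671140665308145; 7182671140665308145 < 7450580596923828125? YES
  n = 861: C(861, 8) = 7250034996615275865; 7250034996615275865 < 7450580596923828125? YES
  n = 862: C(862, 8) = 7317951015318931845; 7317951015318931845 < 7450580596923828125? YES
  n = 863: C(863, 8) = 7386423071602617757; 7386423071602617757 < 7450580596923828125? YES
  n = 864: C(864, 8) = 7455455062926006708; 7455455062926006708 < 7450580596923828125? NO
  n = 865: C(865, 8) = 7525050909487743060; 7525050909487743060 < 7450580596923828125? NO
  n = 866: C(866, 8) = 7595214554331451620; 7595214554331451620 < 7450580596923828125? NO
The largest n with C(n, 8) < 7450580596923828125 is n = 863 (where E[X] = 7386423071602617757/7450580596923828125 ≈ 0.991389). Hence R_5(8) > 863, i.e. R_5(8) ≥ 864.

Largest n = 863; hence R_5(8) > 863.


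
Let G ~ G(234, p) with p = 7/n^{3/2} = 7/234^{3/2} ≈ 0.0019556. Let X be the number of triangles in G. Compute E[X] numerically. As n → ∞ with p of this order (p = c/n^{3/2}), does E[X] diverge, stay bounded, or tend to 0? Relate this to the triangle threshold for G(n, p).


Number of potential triangles: C(234, 3) = 2108184.
Each occurs with probability p³ ≈ (0.0019556)³ ≈ 7.4786423e-09.
By linearity: E[X] = C(234, 3)·p³ ≈ 2108184 · 7.4786423e-09 ≈ 0.01577.
Since α = 3/2 > 1, p = c/n^{3/2} = o(1/n) is below the triangle threshold p ~ 1/n. Asymptotically E[X] ~ (c³/6)·n^{3(1−α)} = (7³/6)·n^{-1.5} → 0, so by Markov's inequality G has no triangles w.h.p.

E[X] ≈ 0.01577; in regime p = Θ(1/n^{3/2}) E[X] tends to 0 (below the triangle threshold p ~ 1/n).


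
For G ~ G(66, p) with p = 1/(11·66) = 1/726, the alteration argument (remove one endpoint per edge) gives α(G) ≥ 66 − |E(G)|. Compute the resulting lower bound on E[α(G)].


E[|E(G)|] = C(66, 2)·p = 2145 · (1/726) = 65/22.
E[α(G)] ≥ n − E[|E(G)|] = 66 − 65/22 = 1387/22.
Numerically: ≈ 63.045455.
(This is only a lower bound; the true E[α(G)] may be larger.)

E[α(G)] ≥ 1387/22 ≈ 63.045455.


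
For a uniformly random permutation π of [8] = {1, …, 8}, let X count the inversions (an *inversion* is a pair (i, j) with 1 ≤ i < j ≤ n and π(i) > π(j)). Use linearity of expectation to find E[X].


Write X = Σ X_I over the C(8, 2) = 28 pairs i < j, with X_I the indicator of one inversion.
There are 28 indicators.
For each fixed pair i < j, the values π(i) and π(j) are two distinct elements of {1, …, 8} in uniformly random order; by symmetry P[π(i) > π(j)] = 1/2.
By linearity: E[X] = 28 · (1/2) = C(8, 2) · (1/2) = 28/2 = 14 ≈ 14.000000.

E[X] = 14 = 14.000000.


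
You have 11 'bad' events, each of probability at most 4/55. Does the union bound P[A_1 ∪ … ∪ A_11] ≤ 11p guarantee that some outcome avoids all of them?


Union bound: P[∪_{i=1}^{11} A_i] ≤ Σ_i P[A_i] ≤ 11·p = 11·(4/55) = 4/5.
Numerically: 4/5 ≈ 0.800.
Is 4/5 < 1? YES.
Since P[∪ A_i] ≤ 4/5 < 1, the complement has P[∩ A_i^c] ≥ 1 − 4/5 = 1/5 > 0, so some outcome avoids every A_i.

11·p = 4/5 ≈ 0.800; existence CERTIFIED by the union bound.


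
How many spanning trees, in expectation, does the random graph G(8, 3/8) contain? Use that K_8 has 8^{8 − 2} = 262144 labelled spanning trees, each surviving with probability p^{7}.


K_8 has 8^{8 − 2} = 262144 labelled spanning trees.
For each such spanning tree H, let X_H = 1 if all 7 edges of H are present in G. Then P[X_H = 1] = p^{7} = (3/8)^{7} = 2187/2097152.
By linearity: E[X] = Σ_H E[X_H] = 262144 · p^{7} = 262144 · 2187/2097152 = 2187/8.
Numerically: E[X] ≈ 273.38.

E[X] = 262144 · (3/8)^{7} = 2187/8 ≈ 273.38.


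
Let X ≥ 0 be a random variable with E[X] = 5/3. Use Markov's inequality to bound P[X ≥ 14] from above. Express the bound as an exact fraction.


μ = E[X] = 5/3, a = 14.
Markov: P[X ≥ 14] ≤ μ/a = (5/3)/14 = 5/42.
Numerically: ≈ 0.119048.
(Since a = 14 > μ = 1.666667, the bound 5/42 is < 1 and informative.)

P[X ≥ 14] ≤ 5/42 ≈ 0.119048.
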